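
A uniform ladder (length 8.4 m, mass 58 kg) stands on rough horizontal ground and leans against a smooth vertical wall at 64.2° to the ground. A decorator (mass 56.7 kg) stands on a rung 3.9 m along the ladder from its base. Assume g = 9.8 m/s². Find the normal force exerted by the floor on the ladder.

N_floor ≈ 1120 N

ΣF_y = 0: N_floor = 58×9.8 + 56.7×9.8 = 1124.1 N.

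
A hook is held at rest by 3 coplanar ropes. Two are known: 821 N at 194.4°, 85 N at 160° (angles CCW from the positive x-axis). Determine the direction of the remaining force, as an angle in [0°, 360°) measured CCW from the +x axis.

θ ≈ 11.3°

Sum the known components: ΣF_x = -875.1 N, ΣF_y = -175.1 N.
For equilibrium the remaining force must supply (−ΣF_x, −ΣF_y) = (875.1, 175.1) N.
Magnitude = √((875.1)² + (175.1)²) = 892.4 N; direction = atan2(175.1, 875.1) = 11.3°.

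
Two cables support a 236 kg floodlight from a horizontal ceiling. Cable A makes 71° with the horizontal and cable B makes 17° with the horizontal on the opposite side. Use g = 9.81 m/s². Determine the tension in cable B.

T_B ≈ 754 N

Weight W = 236 × 9.81 = 2315 N acts straight down.
Horizontal: T_A cos 71° = T_B cos 17°  →  T_A = 2.937 T_B.
Vertical: T_A sin 71° + T_B sin 17° = 2315.
Substituting the horizontal relation into the vertical equation gives 3.07 T_B = 2315, so T_B = 754.2 N.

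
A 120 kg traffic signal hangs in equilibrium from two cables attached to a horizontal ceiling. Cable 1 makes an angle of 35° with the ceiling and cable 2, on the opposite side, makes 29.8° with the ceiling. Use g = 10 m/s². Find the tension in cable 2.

Weight W = 120 × 10 = 1200 N acts straight down.
Horizontal: T_1 cos 35° = T_2 cos 29.8°  →  T_1 = 1.059 T_2.
Vertical: T_1 sin 35° + T_2 sin 29.8° = 1200.
Substituting the horizontal relation into the vertical equation gives 1.105 T_2 = 1200, so T_2 = 1086 N.

T_2 ≈ 1090 N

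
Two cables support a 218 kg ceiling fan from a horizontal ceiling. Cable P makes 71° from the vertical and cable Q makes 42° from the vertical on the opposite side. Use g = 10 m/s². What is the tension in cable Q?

T_Q ≈ 2240 N

Angles from the horizontal: cable P is 90° − 71° = 19°, cable Q is 90° − 42° = 48°.
Weight W = 218 × 10 = 2180 N acts straight down.
Horizontal: T_P cos 19° = T_Q cos 48°  →  T_P = 0.7077 T_Q.
Vertical: T_P sin 19° + T_Q sin 48° = 2180.
Substituting the horizontal relation into the vertical equation gives 0.9735 T_Q = 2180, so T_Q = 2239 N.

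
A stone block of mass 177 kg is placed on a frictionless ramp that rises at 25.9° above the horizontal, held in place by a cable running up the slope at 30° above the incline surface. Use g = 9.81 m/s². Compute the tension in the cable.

T ≈ 876 N

Take axes along and perpendicular to the incline. Weight components: W sin 25.9° = 758.4 N down-slope, W cos 25.9° = 1562 N into the surface.
Along incline: T cos 30° = W sin 25.9° → T = 875.8 N.
Perpendicular: N = W cos 25.9° − T sin 30° = 1124 N.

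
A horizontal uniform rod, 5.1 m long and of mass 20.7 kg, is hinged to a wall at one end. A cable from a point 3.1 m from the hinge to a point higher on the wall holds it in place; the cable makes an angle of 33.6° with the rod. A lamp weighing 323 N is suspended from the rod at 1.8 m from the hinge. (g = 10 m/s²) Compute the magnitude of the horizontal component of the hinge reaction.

H_x ≈ 539 N

Take torques about the hinge: T sin 33.6° · 3.1 = 20.7×10×2.55 + 323×1.8 = 1109.2 N·m.
So T = 1109.2 / (0.5534 × 3.1) = 646.6 N.
ΣF_x = 0: H_x = T cos 33.6° = 538.57 N.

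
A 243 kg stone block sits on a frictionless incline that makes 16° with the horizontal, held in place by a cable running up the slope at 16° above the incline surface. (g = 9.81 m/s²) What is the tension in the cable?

T ≈ 684 N

Take axes along and perpendicular to the incline. Weight components: W sin 16° = 657.1 N down-slope, W cos 16° = 2291 N into the surface.
Along incline: T cos 16° = W sin 16° → T = 683.6 N.
Perpendicular: N = W cos 16° − T sin 16° = 2103 N.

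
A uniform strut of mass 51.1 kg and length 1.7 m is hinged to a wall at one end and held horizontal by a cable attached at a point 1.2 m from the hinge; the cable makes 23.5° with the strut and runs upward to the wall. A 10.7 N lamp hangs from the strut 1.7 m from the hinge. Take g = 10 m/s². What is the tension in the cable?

Take torques about the hinge: T sin 23.5° · 1.2 = 51.1×10×0.85 + 10.7×1.7 = 452.54 N·m.
So T = 452.54 / (0.3987 × 1.2) = 945.75 N.

T ≈ 946 N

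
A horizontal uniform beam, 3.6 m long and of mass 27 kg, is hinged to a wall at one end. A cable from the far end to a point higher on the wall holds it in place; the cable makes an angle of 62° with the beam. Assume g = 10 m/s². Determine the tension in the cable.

T ≈ 153 N

Take torques about the hinge: T sin 62° · 3.6 = 27×10×1.8 = 486 N·m.
So T = 486 / (0.8829 × 3.6) = 152.9 N.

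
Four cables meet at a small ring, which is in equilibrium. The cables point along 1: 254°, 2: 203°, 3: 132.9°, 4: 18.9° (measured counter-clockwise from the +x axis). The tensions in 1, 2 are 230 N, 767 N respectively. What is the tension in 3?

T_3 ≈ 267 N

Resolve: ΣF_x = 230 cos 254° + 767 cos 203° + T_3 cos 132.9° + T_4 cos 18.9° = 0.
        ΣF_y = 230 sin 254° + 767 sin 203° + T_3 sin 132.9° + T_4 sin 18.9° = 0.
The known terms sum to (-769.4, -520.8) N, so -0.6807 T_3 + 0.9461 T_4 = 769.4 and 0.7325 T_3 + 0.3239 T_4 = 520.8.
Solving simultaneously: T_3 = 266.5 N, T_4 = 1005 N.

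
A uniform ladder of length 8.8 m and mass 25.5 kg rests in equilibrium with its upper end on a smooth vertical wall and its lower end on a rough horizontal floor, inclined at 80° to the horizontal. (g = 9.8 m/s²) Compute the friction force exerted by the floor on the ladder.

Torques about the foot: N_wall · 8.8 sin 80° = 25.5×9.8×4.4 cos 80° → N_wall = 22.032 N.
ΣF_x = 0: f_floor = N_wall = 22.032 N.

f ≈ 22 N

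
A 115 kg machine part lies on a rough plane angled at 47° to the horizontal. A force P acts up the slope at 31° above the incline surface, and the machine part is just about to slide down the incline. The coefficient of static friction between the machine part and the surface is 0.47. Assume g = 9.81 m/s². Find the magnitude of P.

On the verge of sliding down the incline, friction equals μN and acts up the slope.
Perpendicular: N + P sin 31° = W cos 47° = 769.4 N.
Along incline: P cos 31° + μN = W sin 47° with W sin 47° = 825.1 N.
Solving the pair for P and N: P = 753.5 N, N = 381.3 N (and f = μN = 179.2 N).

P ≈ 753 N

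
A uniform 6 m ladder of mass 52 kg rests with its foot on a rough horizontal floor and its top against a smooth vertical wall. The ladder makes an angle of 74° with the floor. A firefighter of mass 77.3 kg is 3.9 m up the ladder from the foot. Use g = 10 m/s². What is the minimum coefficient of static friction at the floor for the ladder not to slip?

μ_min ≈ 0.169

ΣF_y = 0: N_floor = 52×10 + 77.3×10 = 1293 N.
Torques about the foot: N_wall · 6 sin 74° = 52×10×3 cos 74° + 77.3×10×3.9 cos 74° → N_wall = 218.63 N.
ΣF_x = 0: f_floor = N_wall = 218.63 N.
μ_min = f_floor / N_floor = 218.63 / 1293 = 0.1691.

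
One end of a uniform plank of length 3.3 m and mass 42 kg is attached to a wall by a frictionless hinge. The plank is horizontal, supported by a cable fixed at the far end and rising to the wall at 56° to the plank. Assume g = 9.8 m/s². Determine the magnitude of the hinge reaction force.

|H| ≈ 248 N

Take torques about the hinge: T sin 56° · 3.3 = 42×9.8×1.65 = 679.14 N·m.
So T = 679.14 / (0.8290 × 3.3) = 248.24 N.
ΣF_x = 0: H_x = T cos 56° = 138.81 N.
ΣF_y = 0: H_y = (42×9.8) − T sin 56° = 411.6 − 205.8 = 205.8 N.
|H| = √(H_x² + H_y²) = √((138.81)² + (205.8)²) = 248.24 N.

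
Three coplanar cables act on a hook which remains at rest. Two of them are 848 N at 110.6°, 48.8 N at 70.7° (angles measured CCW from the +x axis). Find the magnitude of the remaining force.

F ≈ 886 N

Sum the known components: ΣF_x = -282.2 N, ΣF_y = 839.8 N.
For equilibrium the remaining force must supply (−ΣF_x, −ΣF_y) = (282.2, -839.8) N.
Magnitude = √((282.2)² + (-839.8)²) = 886 N; direction = atan2(-839.8, 282.2) = 288.6°.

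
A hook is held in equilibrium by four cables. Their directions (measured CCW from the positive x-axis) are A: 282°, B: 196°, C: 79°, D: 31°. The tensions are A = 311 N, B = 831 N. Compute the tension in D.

T_D ≈ 833 N

Resolve: ΣF_x = 311 cos 282° + 831 cos 196° + T_C cos 79° + T_D cos 31° = 0.
        ΣF_y = 311 sin 282° + 831 sin 196° + T_C sin 79° + T_D sin 31° = 0.
The known terms sum to (-734.1, -533.3) N, so 0.1908 T_C + 0.8572 T_D = 734.1 and 0.9816 T_C + 0.5150 T_D = 533.3.
Solving simultaneously: T_C = 106.3 N, T_D = 832.8 N.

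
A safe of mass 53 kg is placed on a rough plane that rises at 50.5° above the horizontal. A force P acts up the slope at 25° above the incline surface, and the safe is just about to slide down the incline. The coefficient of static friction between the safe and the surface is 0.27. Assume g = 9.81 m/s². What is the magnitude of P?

On the verge of sliding down the incline, friction equals μN and acts up the slope.
Perpendicular: N + P sin 25° = W cos 50.5° = 330.7 N.
Along incline: P cos 25° + μN = W sin 50.5° with W sin 50.5° = 401.2 N.
Solving the pair for P and N: P = 393.7 N, N = 164.3 N (and f = μN = 44.37 N).

P ≈ 394 N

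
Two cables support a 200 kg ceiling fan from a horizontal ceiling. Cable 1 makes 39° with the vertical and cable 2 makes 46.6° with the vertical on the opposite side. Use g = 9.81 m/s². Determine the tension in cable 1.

Angles from the horizontal: cable 1 is 90° − 39° = 51°, cable 2 is 90° − 46.6° = 43.4°.
Weight W = 200 × 9.81 = 1962 N acts straight down.
Horizontal: T_1 cos 51° = T_2 cos 43.4°  →  T_2 = 0.8661 T_1.
Vertical: T_1 sin 51° + T_2 sin 43.4° = 1962.
Substituting the horizontal relation into the vertical equation gives 1.372 T_1 = 1962, so T_1 = 1430 N.

T_1 ≈ 1430 N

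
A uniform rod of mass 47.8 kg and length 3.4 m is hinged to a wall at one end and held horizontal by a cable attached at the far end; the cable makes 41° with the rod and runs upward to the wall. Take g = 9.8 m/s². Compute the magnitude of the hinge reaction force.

Take torques about the hinge: T sin 41° · 3.4 = 47.8×9.8×1.7 = 796.35 N·m.
So T = 796.35 / (0.6561 × 3.4) = 357.01 N.
ΣF_x = 0: H_x = T cos 41° = 269.44 N.
ΣF_y = 0: H_y = (47.8×9.8) − T sin 41° = 468.44 − 234.22 = 234.22 N.
|H| = √(H_x² + H_y²) = √((269.44)² + (234.22)²) = 357.01 N.

|H| ≈ 357 N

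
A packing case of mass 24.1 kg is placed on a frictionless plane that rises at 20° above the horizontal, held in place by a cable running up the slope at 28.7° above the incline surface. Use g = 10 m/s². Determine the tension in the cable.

T ≈ 94 N

Take axes along and perpendicular to the incline. Weight components: W sin 20° = 82.43 N down-slope, W cos 20° = 226.5 N into the surface.
Along incline: T cos 28.7° = W sin 20° → T = 93.97 N.
Perpendicular: N = W cos 20° − T sin 28.7° = 181.3 N.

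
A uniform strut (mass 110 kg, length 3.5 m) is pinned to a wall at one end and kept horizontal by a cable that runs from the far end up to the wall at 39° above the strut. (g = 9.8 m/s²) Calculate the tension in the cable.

T ≈ 856 N

Take torques about the hinge: T sin 39° · 3.5 = 110×9.8×1.75 = 1886.5 N·m.
So T = 1886.5 / (0.6293 × 3.5) = 856.48 N.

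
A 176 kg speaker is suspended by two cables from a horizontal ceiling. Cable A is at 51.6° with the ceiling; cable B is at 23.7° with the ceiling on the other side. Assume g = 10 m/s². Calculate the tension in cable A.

T_A ≈ 1670 N

Weight W = 176 × 10 = 1760 N acts straight down.
Horizontal: T_A cos 51.6° = T_B cos 23.7°  →  T_B = 0.6784 T_A.
Vertical: T_A sin 51.6° + T_B sin 23.7° = 1760.
Substituting the horizontal relation into the vertical equation gives 1.056 T_A = 1760, so T_A = 1666 N.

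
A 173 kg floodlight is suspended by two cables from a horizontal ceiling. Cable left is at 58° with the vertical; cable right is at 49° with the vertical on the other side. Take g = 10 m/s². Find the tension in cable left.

Angles from the horizontal: cable left is 90° − 58° = 32°, cable right is 90° − 49° = 41°.
Weight W = 173 × 10 = 1730 N acts straight down.
Horizontal: T_left cos 32° = T_right cos 41°  →  T_right = 1.124 T_left.
Vertical: T_left sin 32° + T_right sin 41° = 1730.
Substituting the horizontal relation into the vertical equation gives 1.267 T_left = 1730, so T_left = 1365 N.

T_left ≈ 1370 N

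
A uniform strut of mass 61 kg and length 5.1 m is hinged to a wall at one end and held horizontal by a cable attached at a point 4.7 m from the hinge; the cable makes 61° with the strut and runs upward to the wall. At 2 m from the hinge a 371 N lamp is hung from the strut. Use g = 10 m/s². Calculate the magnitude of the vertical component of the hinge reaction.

Take torques about the hinge: T sin 61° · 4.7 = 61×10×2.55 + 371×2 = 2297.5 N·m.
So T = 2297.5 / (0.8746 × 4.7) = 558.91 N.
ΣF_y = 0: H_y = (61×10 + 371) − T sin 61° = 981 − 488.83 = 492.17 N.

|H_y| ≈ 492 N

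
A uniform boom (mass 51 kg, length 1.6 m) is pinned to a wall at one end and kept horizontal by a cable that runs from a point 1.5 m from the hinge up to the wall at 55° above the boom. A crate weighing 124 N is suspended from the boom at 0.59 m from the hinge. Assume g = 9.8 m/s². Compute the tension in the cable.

Take torques about the hinge: T sin 55° · 1.5 = 51×9.8×0.8 + 124×0.59 = 473 N·m.
So T = 473 / (0.8192 × 1.5) = 384.95 N.

T ≈ 385 N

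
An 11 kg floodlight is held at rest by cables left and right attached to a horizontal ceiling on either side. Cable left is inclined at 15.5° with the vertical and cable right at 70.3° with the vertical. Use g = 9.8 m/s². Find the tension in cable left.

T_left ≈ 102 N

Angles from the horizontal: cable left is 90° − 15.5° = 74.5°, cable right is 90° − 70.3° = 19.7°.
Weight W = 11 × 9.8 = 107.8 N acts straight down.
Horizontal: T_left cos 74.5° = T_right cos 19.7°  →  T_right = 0.2839 T_left.
Vertical: T_left sin 74.5° + T_right sin 19.7° = 107.8.
Substituting the horizontal relation into the vertical equation gives 1.059 T_left = 107.8, so T_left = 101.8 N.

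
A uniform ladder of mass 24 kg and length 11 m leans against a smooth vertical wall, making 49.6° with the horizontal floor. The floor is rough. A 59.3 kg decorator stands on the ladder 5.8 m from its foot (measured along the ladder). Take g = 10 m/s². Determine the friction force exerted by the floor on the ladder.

Torques about the foot: N_wall · 11 sin 49.6° = 24×10×5.5 cos 49.6° + 59.3×10×5.8 cos 49.6° → N_wall = 368.23 N.
ΣF_x = 0: f_floor = N_wall = 368.23 N.

f ≈ 368 N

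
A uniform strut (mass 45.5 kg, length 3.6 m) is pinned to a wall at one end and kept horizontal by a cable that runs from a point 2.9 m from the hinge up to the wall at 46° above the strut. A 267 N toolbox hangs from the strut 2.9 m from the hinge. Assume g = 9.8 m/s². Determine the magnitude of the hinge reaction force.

Take torques about the hinge: T sin 46° · 2.9 = 45.5×9.8×1.8 + 267×2.9 = 1576.9 N·m.
So T = 1576.9 / (0.7193 × 2.9) = 755.92 N.
ΣF_x = 0: H_x = T cos 46° = 525.11 N.
ΣF_y = 0: H_y = (45.5×9.8 + 267) − T sin 46° = 712.9 − 543.77 = 169.13 N.
|H| = √(H_x² + H_y²) = √((525.11)² + (169.13)²) = 551.67 N.

|H| ≈ 552 N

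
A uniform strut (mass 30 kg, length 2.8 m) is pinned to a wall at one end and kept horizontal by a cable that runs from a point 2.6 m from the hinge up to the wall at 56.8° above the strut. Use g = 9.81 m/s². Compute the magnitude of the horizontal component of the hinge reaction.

Take torques about the hinge: T sin 56.8° · 2.6 = 30×9.81×1.4 = 412.02 N·m.
So T = 412.02 / (0.8368 × 2.6) = 189.38 N.
ΣF_x = 0: H_x = T cos 56.8° = 103.7 N.

H_x ≈ 104 N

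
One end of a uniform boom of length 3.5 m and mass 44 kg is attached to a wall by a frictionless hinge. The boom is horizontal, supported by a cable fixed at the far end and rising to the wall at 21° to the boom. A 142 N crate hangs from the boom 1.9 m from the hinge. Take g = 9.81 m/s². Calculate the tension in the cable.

T ≈ 817 N

Take torques about the hinge: T sin 21° · 3.5 = 44×9.81×1.75 + 142×1.9 = 1025.2 N·m.
So T = 1025.2 / (0.3584 × 3.5) = 817.33 N.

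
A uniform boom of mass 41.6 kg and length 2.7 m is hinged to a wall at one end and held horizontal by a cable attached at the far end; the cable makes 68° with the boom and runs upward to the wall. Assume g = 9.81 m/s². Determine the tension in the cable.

Take torques about the hinge: T sin 68° · 2.7 = 41.6×9.81×1.35 = 550.93 N·m.
So T = 550.93 / (0.9272 × 2.7) = 220.07 N.

T ≈ 220 N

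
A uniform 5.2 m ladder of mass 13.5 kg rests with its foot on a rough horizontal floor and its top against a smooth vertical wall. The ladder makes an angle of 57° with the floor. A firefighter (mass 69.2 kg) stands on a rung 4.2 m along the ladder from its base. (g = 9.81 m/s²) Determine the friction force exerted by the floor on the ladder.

Torques about the foot: N_wall · 5.2 sin 57° = 13.5×9.81×2.6 cos 57° + 69.2×9.81×4.2 cos 57° → N_wall = 399.07 N.
ΣF_x = 0: f_floor = N_wall = 399.07 N.

f ≈ 399 N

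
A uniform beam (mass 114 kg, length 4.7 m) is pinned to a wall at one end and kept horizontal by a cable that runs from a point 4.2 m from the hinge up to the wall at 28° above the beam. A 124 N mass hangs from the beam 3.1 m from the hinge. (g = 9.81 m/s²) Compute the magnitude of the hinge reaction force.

|H| ≈ 1450 N

Take torques about the hinge: T sin 28° · 4.2 = 114×9.81×2.35 + 124×3.1 = 3012.5 N·m.
So T = 3012.5 / (0.4695 × 4.2) = 1527.8 N.
ΣF_x = 0: H_x = T cos 28° = 1349 N.
ΣF_y = 0: H_y = (114×9.81 + 124) − T sin 28° = 1242.3 − 717.26 = 525.08 N.
|H| = √(H_x² + H_y²) = √((1349)² + (525.08)²) = 1447.6 N.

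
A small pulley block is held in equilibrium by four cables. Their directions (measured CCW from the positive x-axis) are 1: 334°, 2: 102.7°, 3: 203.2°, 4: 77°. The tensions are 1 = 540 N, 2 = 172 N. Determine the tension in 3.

Resolve: ΣF_x = 540 cos 334° + 172 cos 102.7° + T_3 cos 203.2° + T_4 cos 77° = 0.
        ΣF_y = 540 sin 334° + 172 sin 102.7° + T_3 sin 203.2° + T_4 sin 77° = 0.
The known terms sum to (447.5, -68.93) N, so -0.9191 T_3 + 0.2250 T_4 = -447.5 and -0.3939 T_3 + 0.9744 T_4 = 68.93.
Solving simultaneously: T_3 = 559.6 N, T_4 = 297 N.

T_3 ≈ 560 N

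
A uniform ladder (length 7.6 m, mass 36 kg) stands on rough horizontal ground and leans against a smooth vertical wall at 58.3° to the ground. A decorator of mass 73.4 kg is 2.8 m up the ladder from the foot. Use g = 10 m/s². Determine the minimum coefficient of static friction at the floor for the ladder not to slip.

μ_min ≈ 0.254

ΣF_y = 0: N_floor = 36×10 + 73.4×10 = 1094 N.
Torques about the foot: N_wall · 7.6 sin 58.3° = 36×10×3.8 cos 58.3° + 73.4×10×2.8 cos 58.3° → N_wall = 278.19 N.
ΣF_x = 0: f_floor = N_wall = 278.19 N.
μ_min = f_floor / N_floor = 278.19 / 1094 = 0.2543.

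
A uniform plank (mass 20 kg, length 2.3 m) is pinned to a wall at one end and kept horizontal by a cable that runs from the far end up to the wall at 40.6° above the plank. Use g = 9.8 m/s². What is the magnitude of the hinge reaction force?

Take torques about the hinge: T sin 40.6° · 2.3 = 20×9.8×1.15 = 225.4 N·m.
So T = 225.4 / (0.6508 × 2.3) = 150.59 N.
ΣF_x = 0: H_x = T cos 40.6° = 114.34 N.
ΣF_y = 0: H_y = (20×9.8) − T sin 40.6° = 196 − 98 = 98 N.
|H| = √(H_x² + H_y²) = √((114.34)² + (98)²) = 150.59 N.

|H| ≈ 151 N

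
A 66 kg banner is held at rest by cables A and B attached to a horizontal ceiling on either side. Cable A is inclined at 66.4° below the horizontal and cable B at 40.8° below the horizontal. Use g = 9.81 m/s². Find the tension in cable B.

T_B ≈ 271 N

Weight W = 66 × 9.81 = 647.5 N acts straight down.
Horizontal: T_A cos 66.4° = T_B cos 40.8°  →  T_A = 1.891 T_B.
Vertical: T_A sin 66.4° + T_B sin 40.8° = 647.5.
Substituting the horizontal relation into the vertical equation gives 2.386 T_B = 647.5, so T_B = 271.3 N.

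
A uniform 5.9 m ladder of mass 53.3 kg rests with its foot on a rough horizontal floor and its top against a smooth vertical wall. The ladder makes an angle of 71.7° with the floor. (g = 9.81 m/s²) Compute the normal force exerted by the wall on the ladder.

N_wall ≈ 86.5 N

Torques about the foot: N_wall · 5.9 sin 71.7° = 53.3×9.81×2.95 cos 71.7° → N_wall = 86.462 N.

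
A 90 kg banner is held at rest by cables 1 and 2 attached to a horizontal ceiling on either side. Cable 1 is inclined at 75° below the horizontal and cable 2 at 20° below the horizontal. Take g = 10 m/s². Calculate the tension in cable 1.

T_1 ≈ 849 N

Weight W = 90 × 10 = 900 N acts straight down.
Horizontal: T_1 cos 75° = T_2 cos 20°  →  T_2 = 0.2754 T_1.
Vertical: T_1 sin 75° + T_2 sin 20° = 900.
Substituting the horizontal relation into the vertical equation gives 1.06 T_1 = 900, so T_1 = 849 N.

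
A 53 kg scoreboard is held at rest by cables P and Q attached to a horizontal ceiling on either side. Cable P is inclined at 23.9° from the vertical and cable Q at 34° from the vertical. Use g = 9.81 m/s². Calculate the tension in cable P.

Angles from the horizontal: cable P is 90° − 23.9° = 66.1°, cable Q is 90° − 34° = 56°.
Weight W = 53 × 9.81 = 519.9 N acts straight down.
Horizontal: T_P cos 66.1° = T_Q cos 56°  →  T_Q = 0.7245 T_P.
Vertical: T_P sin 66.1° + T_Q sin 56° = 519.9.
Substituting the horizontal relation into the vertical equation gives 1.515 T_P = 519.9, so T_P = 343.2 N.

T_P ≈ 343 N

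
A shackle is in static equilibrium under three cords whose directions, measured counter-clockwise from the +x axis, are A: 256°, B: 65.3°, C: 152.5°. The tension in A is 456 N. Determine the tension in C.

Resolve: ΣF_x = 456 cos 256° + T_B cos 65.3° + T_C cos 152.5° = 0.
        ΣF_y = 456 sin 256° + T_B sin 65.3° + T_C sin 152.5° = 0.
The known terms sum to (-110.3, -442.5) N, so 0.4179 T_B − 0.8870 T_C = 110.3 and 0.9085 T_B + 0.4617 T_C = 442.5.
Solving simultaneously: T_B = 443.9 N, T_C = 84.77 N.

T_C ≈ 84.8 N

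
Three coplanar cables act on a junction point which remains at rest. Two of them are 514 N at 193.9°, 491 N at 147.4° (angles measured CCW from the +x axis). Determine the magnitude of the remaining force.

Sum the known components: ΣF_x = -912.6 N, ΣF_y = 141.1 N.
For equilibrium the remaining force must supply (−ΣF_x, −ΣF_y) = (912.6, -141.1) N.
Magnitude = √((912.6)² + (-141.1)²) = 923.4 N; direction = atan2(-141.1, 912.6) = 351.2°.

F ≈ 923 N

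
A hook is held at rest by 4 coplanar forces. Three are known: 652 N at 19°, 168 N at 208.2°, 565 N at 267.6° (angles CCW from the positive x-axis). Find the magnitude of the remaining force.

F ≈ 620 N

Sum the known components: ΣF_x = 444.8 N, ΣF_y = -431.6 N.
For equilibrium the remaining force must supply (−ΣF_x, −ΣF_y) = (-444.8, 431.6) N.
Magnitude = √((-444.8)² + (431.6)²) = 619.8 N; direction = atan2(431.6, -444.8) = 135.9°.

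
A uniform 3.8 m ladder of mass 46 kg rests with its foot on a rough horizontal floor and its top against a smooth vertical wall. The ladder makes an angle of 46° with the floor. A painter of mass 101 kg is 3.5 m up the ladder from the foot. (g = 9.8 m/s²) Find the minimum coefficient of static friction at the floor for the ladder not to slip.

ΣF_y = 0: N_floor = 46×9.8 + 101×9.8 = 1440.6 N.
Torques about the foot: N_wall · 3.8 sin 46° = 46×9.8×1.9 cos 46° + 101×9.8×3.5 cos 46° → N_wall = 1098 N.
ΣF_x = 0: f_floor = N_wall = 1098 N.
μ_min = f_floor / N_floor = 1098 / 1440.6 = 0.7622.

μ_min ≈ 0.762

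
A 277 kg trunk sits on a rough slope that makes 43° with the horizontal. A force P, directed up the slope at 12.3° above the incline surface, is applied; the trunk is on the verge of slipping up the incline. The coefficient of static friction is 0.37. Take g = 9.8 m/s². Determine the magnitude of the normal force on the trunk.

N ≈ 1460 N

On the verge of sliding up the incline, friction equals μN and acts down the slope.
Perpendicular: N + P sin 12.3° = W cos 43° = 1985 N.
Along incline: P cos 12.3° = W sin 43° + μN  with W sin 43° = 1851 N.
Solving the pair for P and N: P = 2449 N, N = 1464 N (and f = μN = 541.5 N).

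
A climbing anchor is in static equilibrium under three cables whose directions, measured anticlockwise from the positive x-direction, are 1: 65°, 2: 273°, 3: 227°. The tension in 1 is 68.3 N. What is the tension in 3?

T_3 ≈ 44.6 N

Resolve: ΣF_x = 68.3 cos 65° + T_2 cos 273° + T_3 cos 227° = 0.
        ΣF_y = 68.3 sin 65° + T_2 sin 273° + T_3 sin 227° = 0.
The known terms sum to (28.86, 61.9) N, so 0.0523 T_2 − 0.6820 T_3 = -28.86 and -0.9986 T_2 − 0.7314 T_3 = -61.9.
Solving simultaneously: T_2 = 29.34 N, T_3 = 44.58 N.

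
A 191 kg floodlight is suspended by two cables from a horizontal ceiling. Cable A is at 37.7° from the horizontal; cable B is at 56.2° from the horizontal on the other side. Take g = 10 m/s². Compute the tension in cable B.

T_B ≈ 1510 N

Weight W = 191 × 10 = 1910 N acts straight down.
Horizontal: T_A cos 37.7° = T_B cos 56.2°  →  T_A = 0.7031 T_B.
Vertical: T_A sin 37.7° + T_B sin 56.2° = 1910.
Substituting the horizontal relation into the vertical equation gives 1.261 T_B = 1910, so T_B = 1515 N.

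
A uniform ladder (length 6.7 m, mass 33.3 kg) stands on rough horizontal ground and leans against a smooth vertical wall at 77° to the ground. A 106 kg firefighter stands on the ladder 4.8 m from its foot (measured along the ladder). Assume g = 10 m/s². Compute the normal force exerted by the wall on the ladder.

Torques about the foot: N_wall · 6.7 sin 77° = 33.3×10×3.35 cos 77° + 106×10×4.8 cos 77° → N_wall = 213.76 N.

N_wall ≈ 214 N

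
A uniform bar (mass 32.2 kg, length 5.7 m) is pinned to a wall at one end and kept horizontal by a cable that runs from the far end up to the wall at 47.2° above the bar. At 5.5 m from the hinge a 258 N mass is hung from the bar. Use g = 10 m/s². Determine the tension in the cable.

T ≈ 559 N

Take torques about the hinge: T sin 47.2° · 5.7 = 32.2×10×2.85 + 258×5.5 = 2336.7 N·m.
So T = 2336.7 / (0.7337 × 5.7) = 558.72 N.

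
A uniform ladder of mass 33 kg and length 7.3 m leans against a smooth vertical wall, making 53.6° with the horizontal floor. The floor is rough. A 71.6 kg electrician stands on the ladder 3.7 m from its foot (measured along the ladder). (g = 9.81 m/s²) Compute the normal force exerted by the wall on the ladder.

Torques about the foot: N_wall · 7.3 sin 53.6° = 33×9.81×3.65 cos 53.6° + 71.6×9.81×3.7 cos 53.6° → N_wall = 381.81 N.

N_wall ≈ 382 N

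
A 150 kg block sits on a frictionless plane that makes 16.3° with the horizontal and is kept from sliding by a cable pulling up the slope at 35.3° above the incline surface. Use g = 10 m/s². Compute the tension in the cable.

T ≈ 516 N

Take axes along and perpendicular to the incline. Weight components: W sin 16.3° = 421 N down-slope, W cos 16.3° = 1440 N into the surface.
Along incline: T cos 35.3° = W sin 16.3° → T = 515.8 N.
Perpendicular: N = W cos 16.3° − T sin 35.3° = 1142 N.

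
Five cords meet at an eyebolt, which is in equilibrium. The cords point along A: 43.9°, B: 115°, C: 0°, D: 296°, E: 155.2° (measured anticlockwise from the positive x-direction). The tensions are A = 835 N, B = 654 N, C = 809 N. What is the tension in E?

T_E ≈ 2430 N

Resolve: ΣF_x = 835 cos 43.9° + 654 cos 115° + 809 cos 0° + T_D cos 296° + T_E cos 155.2° = 0.
        ΣF_y = 835 sin 43.9° + 654 sin 115° + 809 sin 0° + T_D sin 296° + T_E sin 155.2° = 0.
The known terms sum to (1134, 1172) N, so 0.4384 T_D − 0.9078 T_E = -1134 and -0.8988 T_D + 0.4195 T_E = -1172.
Solving simultaneously: T_D = 2436 N, T_E = 2426 N.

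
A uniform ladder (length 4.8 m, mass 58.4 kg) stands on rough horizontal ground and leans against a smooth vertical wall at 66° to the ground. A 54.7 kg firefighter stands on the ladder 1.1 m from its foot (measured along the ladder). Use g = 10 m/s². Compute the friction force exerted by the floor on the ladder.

f ≈ 186 N

Torques about the foot: N_wall · 4.8 sin 66° = 58.4×10×2.4 cos 66° + 54.7×10×1.1 cos 66° → N_wall = 185.82 N.
ΣF_x = 0: f_floor = N_wall = 185.82 N.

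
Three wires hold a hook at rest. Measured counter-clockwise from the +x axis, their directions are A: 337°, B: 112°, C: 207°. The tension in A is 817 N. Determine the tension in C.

Resolve: ΣF_x = 817 cos 337° + T_B cos 112° + T_C cos 207° = 0.
        ΣF_y = 817 sin 337° + T_B sin 112° + T_C sin 207° = 0.
The known terms sum to (752.1, -319.2) N, so -0.3746 T_B − 0.8910 T_C = -752.1 and 0.9272 T_B − 0.4540 T_C = 319.2.
Solving simultaneously: T_B = 628.2 N, T_C = 579.9 N.

T_C ≈ 580 N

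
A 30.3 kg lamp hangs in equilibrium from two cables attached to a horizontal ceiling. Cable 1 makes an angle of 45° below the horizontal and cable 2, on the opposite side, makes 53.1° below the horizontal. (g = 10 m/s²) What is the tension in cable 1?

T_1 ≈ 184 N

Weight W = 30.3 × 10 = 303 N acts straight down.
Horizontal: T_1 cos 45° = T_2 cos 53.1°  →  T_2 = 1.178 T_1.
Vertical: T_1 sin 45° + T_2 sin 53.1° = 303.
Substituting the horizontal relation into the vertical equation gives 1.649 T_1 = 303, so T_1 = 183.8 N.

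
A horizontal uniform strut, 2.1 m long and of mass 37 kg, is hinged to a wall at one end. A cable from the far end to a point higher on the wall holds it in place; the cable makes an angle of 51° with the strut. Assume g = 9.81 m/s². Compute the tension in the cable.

T ≈ 234 N

Take torques about the hinge: T sin 51° · 2.1 = 37×9.81×1.05 = 381.12 N·m.
So T = 381.12 / (0.7771 × 2.1) = 233.53 N.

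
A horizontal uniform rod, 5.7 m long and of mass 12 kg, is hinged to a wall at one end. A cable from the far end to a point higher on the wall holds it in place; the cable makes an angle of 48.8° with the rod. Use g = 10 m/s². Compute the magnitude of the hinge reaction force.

Take torques about the hinge: T sin 48.8° · 5.7 = 12×10×2.85 = 342 N·m.
So T = 342 / (0.7524 × 5.7) = 79.743 N.
ΣF_x = 0: H_x = T cos 48.8° = 52.526 N.
ΣF_y = 0: H_y = (12×10) − T sin 48.8° = 120 − 60 = 60 N.
|H| = √(H_x² + H_y²) = √((52.526)² + (60)²) = 79.743 N.

|H| ≈ 79.7 N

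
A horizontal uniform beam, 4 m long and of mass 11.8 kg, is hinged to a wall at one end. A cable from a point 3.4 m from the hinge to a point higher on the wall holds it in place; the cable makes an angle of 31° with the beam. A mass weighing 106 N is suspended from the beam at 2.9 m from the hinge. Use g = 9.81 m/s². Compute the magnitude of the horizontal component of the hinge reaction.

H_x ≈ 264 N

Take torques about the hinge: T sin 31° · 3.4 = 11.8×9.81×2 + 106×2.9 = 538.92 N·m.
So T = 538.92 / (0.5150 × 3.4) = 307.75 N.
ΣF_x = 0: H_x = T cos 31° = 263.8 N.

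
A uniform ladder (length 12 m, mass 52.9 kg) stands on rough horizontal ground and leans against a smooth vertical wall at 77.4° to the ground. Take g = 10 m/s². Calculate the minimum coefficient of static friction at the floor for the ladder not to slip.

μ_min ≈ 0.112

ΣF_y = 0: N_floor = 52.9×10 = 529 N.
Torques about the foot: N_wall · 12 sin 77.4° = 52.9×10×6 cos 77.4° → N_wall = 59.123 N.
ΣF_x = 0: f_floor = N_wall = 59.123 N.
μ_min = f_floor / N_floor = 59.123 / 529 = 0.1118.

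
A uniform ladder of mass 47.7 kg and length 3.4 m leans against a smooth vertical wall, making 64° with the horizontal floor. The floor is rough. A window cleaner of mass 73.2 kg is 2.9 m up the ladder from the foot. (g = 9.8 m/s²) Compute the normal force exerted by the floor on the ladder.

N_floor ≈ 1180 N

ΣF_y = 0: N_floor = 47.7×9.8 + 73.2×9.8 = 1184.8 N.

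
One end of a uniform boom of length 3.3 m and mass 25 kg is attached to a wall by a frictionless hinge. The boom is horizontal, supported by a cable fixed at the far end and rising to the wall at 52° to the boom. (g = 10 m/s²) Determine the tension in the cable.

Take torques about the hinge: T sin 52° · 3.3 = 25×10×1.65 = 412.5 N·m.
So T = 412.5 / (0.7880 × 3.3) = 158.63 N.

T ≈ 159 N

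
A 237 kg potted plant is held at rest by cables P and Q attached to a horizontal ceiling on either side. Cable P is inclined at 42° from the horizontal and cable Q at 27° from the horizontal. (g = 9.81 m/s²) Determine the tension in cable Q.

T_Q ≈ 1850 N

Weight W = 237 × 9.81 = 2325 N acts straight down.
Horizontal: T_P cos 42° = T_Q cos 27°  →  T_P = 1.199 T_Q.
Vertical: T_P sin 42° + T_Q sin 27° = 2325.
Substituting the horizontal relation into the vertical equation gives 1.256 T_Q = 2325, so T_Q = 1851 N.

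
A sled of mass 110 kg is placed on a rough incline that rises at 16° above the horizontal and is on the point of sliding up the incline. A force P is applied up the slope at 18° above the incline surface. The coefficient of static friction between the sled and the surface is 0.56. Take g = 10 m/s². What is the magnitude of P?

P ≈ 796 N

On the verge of sliding up the incline, friction equals μN and acts down the slope.
Perpendicular: N + P sin 18° = W cos 16° = 1057 N.
Along incline: P cos 18° = W sin 16° + μN  with W sin 16° = 303.2 N.
Solving the pair for P and N: P = 796.5 N, N = 811.3 N (and f = μN = 454.3 N).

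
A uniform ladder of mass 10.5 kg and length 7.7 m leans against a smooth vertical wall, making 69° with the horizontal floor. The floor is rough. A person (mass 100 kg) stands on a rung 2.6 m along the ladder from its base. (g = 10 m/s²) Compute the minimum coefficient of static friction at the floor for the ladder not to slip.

ΣF_y = 0: N_floor = 10.5×10 + 100×10 = 1105 N.
Torques about the foot: N_wall · 7.7 sin 69° = 10.5×10×3.85 cos 69° + 100×10×2.6 cos 69° → N_wall = 149.77 N.
ΣF_x = 0: f_floor = N_wall = 149.77 N.
μ_min = f_floor / N_floor = 149.77 / 1105 = 0.1355.

μ_min ≈ 0.136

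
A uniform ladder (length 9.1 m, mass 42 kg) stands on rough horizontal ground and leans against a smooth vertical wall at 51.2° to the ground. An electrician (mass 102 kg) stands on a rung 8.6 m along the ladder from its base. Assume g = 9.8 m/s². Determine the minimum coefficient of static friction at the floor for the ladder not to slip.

μ_min ≈ 0.655

ΣF_y = 0: N_floor = 42×9.8 + 102×9.8 = 1411.2 N.
Torques about the foot: N_wall · 9.1 sin 51.2° = 42×9.8×4.55 cos 51.2° + 102×9.8×8.6 cos 51.2° → N_wall = 925.01 N.
ΣF_x = 0: f_floor = N_wall = 925.01 N.
μ_min = f_floor / N_floor = 925.01 / 1411.2 = 0.6555.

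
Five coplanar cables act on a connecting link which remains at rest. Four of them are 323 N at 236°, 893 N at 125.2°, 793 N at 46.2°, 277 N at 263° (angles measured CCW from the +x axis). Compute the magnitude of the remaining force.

F ≈ 780 N

Sum the known components: ΣF_x = -180.3 N, ΣF_y = 759.4 N.
For equilibrium the remaining force must supply (−ΣF_x, −ΣF_y) = (180.3, -759.4) N.
Magnitude = √((180.3)² + (-759.4)²) = 780.5 N; direction = atan2(-759.4, 180.3) = 283.4°.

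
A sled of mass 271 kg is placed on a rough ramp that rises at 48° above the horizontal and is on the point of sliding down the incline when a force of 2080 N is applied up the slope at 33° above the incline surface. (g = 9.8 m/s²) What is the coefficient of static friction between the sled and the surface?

On the verge of sliding down the incline, friction is at its maximum μN and acts up the slope.
Perpendicular to incline: N = W cos 48° − P sin 33° = 1777 − 1133 = 644.2 N.
Along incline: P cos 33° + μN = W sin 48° → μ = (W sin 48° − P cos 33°) / N = 0.3558.

μ ≈ 0.356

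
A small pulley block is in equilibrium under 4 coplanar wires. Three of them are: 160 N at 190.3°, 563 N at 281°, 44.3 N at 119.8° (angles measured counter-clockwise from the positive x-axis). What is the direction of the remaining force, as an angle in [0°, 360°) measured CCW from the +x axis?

θ ≈ 82.4°

Sum the known components: ΣF_x = -72.01 N, ΣF_y = -542.8 N.
For equilibrium the remaining force must supply (−ΣF_x, −ΣF_y) = (72.01, 542.8) N.
Magnitude = √((72.01)² + (542.8)²) = 547.6 N; direction = atan2(542.8, 72.01) = 82.4°.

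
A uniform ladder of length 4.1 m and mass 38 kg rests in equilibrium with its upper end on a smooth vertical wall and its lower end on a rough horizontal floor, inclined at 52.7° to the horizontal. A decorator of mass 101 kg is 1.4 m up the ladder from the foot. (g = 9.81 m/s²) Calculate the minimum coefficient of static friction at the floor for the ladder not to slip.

ΣF_y = 0: N_floor = 38×9.81 + 101×9.81 = 1363.6 N.
Torques about the foot: N_wall · 4.1 sin 52.7° = 38×9.81×2.05 cos 52.7° + 101×9.81×1.4 cos 52.7° → N_wall = 399.73 N.
ΣF_x = 0: f_floor = N_wall = 399.73 N.
μ_min = f_floor / N_floor = 399.73 / 1363.6 = 0.2931.

μ_min ≈ 0.293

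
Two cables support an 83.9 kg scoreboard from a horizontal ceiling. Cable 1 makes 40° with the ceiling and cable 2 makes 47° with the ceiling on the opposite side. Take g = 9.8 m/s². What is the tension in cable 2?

Weight W = 83.9 × 9.8 = 822.2 N acts straight down.
Horizontal: T_1 cos 40° = T_2 cos 47°  →  T_1 = 0.8903 T_2.
Vertical: T_1 sin 40° + T_2 sin 47° = 822.2.
Substituting the horizontal relation into the vertical equation gives 1.304 T_2 = 822.2, so T_2 = 630.7 N.

T_2 ≈ 631 N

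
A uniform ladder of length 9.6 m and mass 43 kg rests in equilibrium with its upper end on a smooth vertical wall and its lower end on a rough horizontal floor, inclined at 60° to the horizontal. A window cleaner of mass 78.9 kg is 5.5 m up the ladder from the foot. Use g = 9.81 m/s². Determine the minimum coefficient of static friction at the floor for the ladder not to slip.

ΣF_y = 0: N_floor = 43×9.81 + 78.9×9.81 = 1195.8 N.
Torques about the foot: N_wall · 9.6 sin 60° = 43×9.81×4.8 cos 60° + 78.9×9.81×5.5 cos 60° → N_wall = 377.79 N.
ΣF_x = 0: f_floor = N_wall = 377.79 N.
μ_min = f_floor / N_floor = 377.79 / 1195.8 = 0.3159.

μ_min ≈ 0.316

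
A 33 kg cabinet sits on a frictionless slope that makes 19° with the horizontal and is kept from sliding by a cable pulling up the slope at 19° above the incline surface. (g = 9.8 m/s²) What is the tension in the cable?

T ≈ 111 N

Take axes along and perpendicular to the incline. Weight components: W sin 19° = 105.3 N down-slope, W cos 19° = 305.8 N into the surface.
Along incline: T cos 19° = W sin 19° → T = 111.4 N.
Perpendicular: N = W cos 19° − T sin 19° = 269.5 N.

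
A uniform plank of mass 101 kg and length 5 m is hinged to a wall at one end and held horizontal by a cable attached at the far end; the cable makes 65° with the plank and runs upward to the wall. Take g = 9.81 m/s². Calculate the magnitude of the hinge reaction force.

Take torques about the hinge: T sin 65° · 5 = 101×9.81×2.5 = 2477 N·m.
So T = 2477 / (0.9063 × 5) = 546.62 N.
ΣF_x = 0: H_x = T cos 65° = 231.01 N.
ΣF_y = 0: H_y = (101×9.81) − T sin 65° = 990.81 − 495.41 = 495.4 N.
|H| = √(H_x² + H_y²) = √((231.01)² + (495.4)²) = 546.62 N.

|H| ≈ 547 N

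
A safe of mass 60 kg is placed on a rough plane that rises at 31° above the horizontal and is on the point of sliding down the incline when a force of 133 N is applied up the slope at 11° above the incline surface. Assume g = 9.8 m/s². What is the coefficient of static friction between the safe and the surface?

On the verge of sliding down the incline, friction is at its maximum μN and acts up the slope.
Perpendicular to incline: N = W cos 31° − P sin 11° = 504 − 25.38 = 478.6 N.
Along incline: P cos 11° + μN = W sin 31° → μ = (W sin 31° − P cos 11°) / N = 0.36.

μ ≈ 0.360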